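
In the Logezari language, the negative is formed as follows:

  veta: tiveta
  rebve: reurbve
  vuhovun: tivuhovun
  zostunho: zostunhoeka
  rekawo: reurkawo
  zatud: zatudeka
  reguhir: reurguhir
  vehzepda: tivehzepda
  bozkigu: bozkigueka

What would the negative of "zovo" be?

zovoeka

rekawo and zostunho both end in -o yet inflect differently (reurkawo, zostunhoeka), so the final letter is not what conditions the rule; the first letter is.
"zovo" begins with z-. The stems beginning with z- (zatud → zatudeka, zostunho → zostunhoeka) add -eka.
The other patterns: stems beginning with r- insert -ur- after the first vowel; stems beginning with v- add the prefix ti-.
So zovo → zovoeka.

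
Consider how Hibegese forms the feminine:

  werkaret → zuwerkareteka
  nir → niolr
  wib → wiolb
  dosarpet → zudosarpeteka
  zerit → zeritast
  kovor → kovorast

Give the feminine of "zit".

"zit" has 1 vowel. The stems with 1 vowel (wib → wiolb, nir → niolr) insert -ol- after the first vowel.
So zit → ziolt.

ziolt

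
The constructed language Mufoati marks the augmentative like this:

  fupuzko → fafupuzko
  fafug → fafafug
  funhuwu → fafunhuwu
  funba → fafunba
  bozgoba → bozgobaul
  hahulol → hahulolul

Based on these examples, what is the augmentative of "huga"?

hugaul

funba and bozgoba both end in -a yet inflect differently (fafunba, bozgobaul), so the final letter is not what conditions the rule; the first letter is.
"huga" begins with h-. The one such stem in the data (hahulol → hahulolul) adds -ul, so the same rule applies.
The other pattern: stems beginning with f- add the prefix fa-.
So huga → hugaul.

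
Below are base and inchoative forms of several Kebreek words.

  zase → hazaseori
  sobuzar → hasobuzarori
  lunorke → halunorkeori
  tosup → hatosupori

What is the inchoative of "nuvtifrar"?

hanuvtifrarori

Every pair shown (zase → hazaseori, sobuzar → hasobuzarori, lunorke → halunorkeori, …) follows the same rule: add ha- … -ori around the stem.
So nuvtifrar → hanuvtifrarori.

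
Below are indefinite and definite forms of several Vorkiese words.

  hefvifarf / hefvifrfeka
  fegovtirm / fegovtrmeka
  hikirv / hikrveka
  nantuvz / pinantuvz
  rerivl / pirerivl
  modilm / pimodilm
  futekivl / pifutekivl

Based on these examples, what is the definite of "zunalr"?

fegovtirm and modilm both end in -m yet inflect differently (fegovtrmeka, pimodilm), so the final letter is not what conditions the rule; the second-to-last letter is.
"zunalr" has second-to-last letter 'l'. The one such stem in the data (modilm → pimodilm) adds the prefix pi-, so the same rule applies.
The other pattern: stems whose second-to-last letter is 'r' delete the last vowel and add -eka.
So zunalr → pizunalr.

pizunalr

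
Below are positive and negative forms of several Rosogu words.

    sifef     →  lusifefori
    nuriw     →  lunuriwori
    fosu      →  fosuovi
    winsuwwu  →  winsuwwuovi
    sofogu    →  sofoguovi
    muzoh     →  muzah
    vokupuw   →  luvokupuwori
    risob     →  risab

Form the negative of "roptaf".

luroptafori

winsuwwu and vokupuw both have last vowel 'u' yet inflect differently (winsuwwuovi, luvokupuwori), so the last vowel is not what conditions the rule; the final letter is.
"roptaf" ends in -f. The one such stem in the data (sifef → lusifefori) adds lu- … -ori around the stem, so the same rule applies.
The other patterns: stems ending in -u add -ovi; stems ending in -b or -h change the last vowel to 'a'.
So roptaf → luroptafori.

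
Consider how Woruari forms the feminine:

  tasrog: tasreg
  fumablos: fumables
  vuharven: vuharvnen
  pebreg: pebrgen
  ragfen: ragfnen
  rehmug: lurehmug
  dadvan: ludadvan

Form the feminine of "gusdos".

tasrog and pebreg both end in -g yet inflect differently (tasreg, pebrgen), so the final letter is not what conditions the rule; the last vowel is.
"gusdos" has last vowel 'o'. The stems whose last vowel is 'o' (tasrog → tasreg, fumablos → fumables) change the last vowel to 'e'.
The other patterns: stems whose last vowel is 'e' delete the last vowel and add -en; stems whose last vowel is 'a' or 'u' add the prefix lu-.
So gusdos → gusdes.

gusdes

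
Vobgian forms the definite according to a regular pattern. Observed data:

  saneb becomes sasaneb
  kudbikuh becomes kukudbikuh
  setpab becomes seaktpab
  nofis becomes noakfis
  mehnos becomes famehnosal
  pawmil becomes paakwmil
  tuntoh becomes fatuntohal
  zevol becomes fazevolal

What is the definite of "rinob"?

farinobal

pawmil and zevol both end in -l yet inflect differently (paakwmil, fazevolal), so the final letter is not what conditions the rule; the last vowel is.
"rinob" has last vowel 'o'. The stems whose last vowel is 'o' (zevol → fazevolal, mehnos → famehnosal, tuntoh → fatuntohal) add fa- … -al around the stem.
The other patterns: stems whose last vowel is 'a' or 'i' insert -ak- after the first vowel; stems whose last vowel is 'e' or 'u' repeat the first consonant+vowel as a prefix.
So rinob → farinobal.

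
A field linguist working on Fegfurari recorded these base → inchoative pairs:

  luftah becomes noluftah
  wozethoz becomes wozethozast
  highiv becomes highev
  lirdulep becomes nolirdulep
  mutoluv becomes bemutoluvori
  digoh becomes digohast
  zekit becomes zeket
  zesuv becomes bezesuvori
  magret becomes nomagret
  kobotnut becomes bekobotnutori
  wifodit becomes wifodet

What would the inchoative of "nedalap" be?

nonedalap

kobotnut and wifodit both end in -t yet inflect differently (bekobotnutori, wifodet), so the final letter is not what conditions the rule; the last vowel is.
"nedalap" has last vowel 'a'. The one such stem in the data (luftah → noluftah) adds the prefix no-, so the same rule applies.
The other patterns: stems whose last vowel is 'u' add be- … -ori around the stem; stems whose last vowel is 'i' change the last vowel to 'e'; stems whose last vowel is 'o' add -ast.
So nedalap → nonedalap.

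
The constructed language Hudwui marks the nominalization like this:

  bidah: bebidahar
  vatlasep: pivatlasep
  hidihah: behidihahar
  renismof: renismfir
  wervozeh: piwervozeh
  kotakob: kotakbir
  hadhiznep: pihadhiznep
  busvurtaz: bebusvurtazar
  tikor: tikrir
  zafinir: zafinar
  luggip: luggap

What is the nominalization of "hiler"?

tikor and zafinir both end in -r yet inflect differently (tikrir, zafinar), so the final letter is not what conditions the rule; the last vowel is.
"hiler" has last vowel 'e'. The stems whose last vowel is 'e' (hadhiznep → pihadhiznep, wervozeh → piwervozeh, vatlasep → pivatlasep) add the prefix pi-.
The other patterns: stems whose last vowel is 'o' delete the last vowel and add -ir; stems whose last vowel is 'i' change the last vowel to 'a'; stems whose last vowel is 'a' add be- … -ar around the stem.
So hiler → pihiler.

pihiler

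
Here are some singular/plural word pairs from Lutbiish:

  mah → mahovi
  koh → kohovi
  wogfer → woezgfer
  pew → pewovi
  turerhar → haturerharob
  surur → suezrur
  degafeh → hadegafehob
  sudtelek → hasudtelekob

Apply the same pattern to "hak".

hakovi

wogfer and turerhar both end in -r yet inflect differently (woezgfer, haturerharob), so the final letter is not what conditions the rule; the number of vowels is.
"hak" has 1 vowel. The stems with 1 vowel (pew → pewovi, koh → kohovi, mah → mahovi) add -ovi.
The other patterns: stems with 2 vowels insert -ez- after the first vowel; stems with 3 vowels add ha- … -ob around the stem.
So hak → hakovi.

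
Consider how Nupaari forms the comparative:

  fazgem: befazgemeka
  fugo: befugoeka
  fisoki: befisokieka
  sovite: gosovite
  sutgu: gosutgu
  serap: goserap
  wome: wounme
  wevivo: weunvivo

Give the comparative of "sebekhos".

"sebekhos" begins with s-. The stems beginning with s- (sovite → gosovite, sutgu → gosutgu, serap → goserap) add the prefix go-.
The other patterns: stems beginning with f- add be- … -eka around the stem; stems beginning with w- insert -un- after the first vowel.
So sebekhos → gosebekhos.

gosebekhos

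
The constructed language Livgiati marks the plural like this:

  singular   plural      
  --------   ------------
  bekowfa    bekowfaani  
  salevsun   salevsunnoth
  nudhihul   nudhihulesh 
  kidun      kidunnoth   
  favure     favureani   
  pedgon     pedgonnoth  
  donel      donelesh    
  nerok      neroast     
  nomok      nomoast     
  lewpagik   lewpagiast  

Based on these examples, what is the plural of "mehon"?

mehonnoth

nudhihul and salevsun both have last vowel 'u' yet inflect differently (nudhihulesh, salevsunnoth), so the last vowel is not what conditions the rule; the final letter is.
"mehon" ends in -n. The stems ending in -n (salevsun → salevsunnoth, pedgon → pedgonnoth, kidun → kidunnoth) double the final consonant and add -oth.
So mehon → mehonnoth.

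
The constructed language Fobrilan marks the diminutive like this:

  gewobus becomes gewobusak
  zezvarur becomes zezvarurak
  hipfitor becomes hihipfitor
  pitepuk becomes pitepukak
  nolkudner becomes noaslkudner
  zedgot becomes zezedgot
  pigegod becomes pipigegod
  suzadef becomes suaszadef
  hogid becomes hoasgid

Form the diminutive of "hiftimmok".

pigegod and hogid both end in -d yet inflect differently (pipigegod, hoasgid), so the final letter is not what conditions the rule; the last vowel is.
"hiftimmok" has last vowel 'o'. The stems whose last vowel is 'o' (hipfitor → hihipfitor, pigegod → pipigegod, zedgot → zezedgot) repeat the first consonant+vowel as a prefix.
So hiftimmok → hihiftimmok.

hihiftimmok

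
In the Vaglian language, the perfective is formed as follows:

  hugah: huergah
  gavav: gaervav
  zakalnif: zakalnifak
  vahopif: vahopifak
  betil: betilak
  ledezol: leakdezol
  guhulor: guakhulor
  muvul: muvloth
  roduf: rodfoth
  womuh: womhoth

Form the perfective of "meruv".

betil and ledezol both end in -l yet inflect differently (betilak, leakdezol), so the final letter is not what conditions the rule; the last vowel is.
"meruv" has last vowel 'u'. The stems whose last vowel is 'u' (muvul → muvloth, roduf → rodfoth, womuh → womhoth) delete the last vowel and add -oth.
The other patterns: stems whose last vowel is 'a' insert -er- after the first vowel; stems whose last vowel is 'i' add -ak; stems whose last vowel is 'o' insert -ak- after the first vowel.
So meruv → mervoth.

mervoth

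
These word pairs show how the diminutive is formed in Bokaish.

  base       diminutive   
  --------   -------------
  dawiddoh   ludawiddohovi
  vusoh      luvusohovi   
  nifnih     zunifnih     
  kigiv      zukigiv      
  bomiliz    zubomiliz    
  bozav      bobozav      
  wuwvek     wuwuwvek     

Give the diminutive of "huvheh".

dawiddoh and nifnih both end in -h yet inflect differently (ludawiddohovi, zunifnih), so the final letter is not what conditions the rule; the last vowel is.
"huvheh" has last vowel 'e'. The one such stem in the data (wuwvek → wuwuwvek) repeats the first consonant+vowel as a prefix (as does bozav), so the same rule applies.
The other patterns: stems whose last vowel is 'o' add lu- … -ovi around the stem; stems whose last vowel is 'i' add the prefix zu-.
So huvheh → huhuvheh.

huhuvheh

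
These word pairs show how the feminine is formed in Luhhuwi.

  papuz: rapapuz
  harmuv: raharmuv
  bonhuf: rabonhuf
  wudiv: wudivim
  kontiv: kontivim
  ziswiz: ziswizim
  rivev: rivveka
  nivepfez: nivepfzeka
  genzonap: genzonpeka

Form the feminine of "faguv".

rafaguv

"faguv" has last vowel 'u'. The stems whose last vowel is 'u' (papuz → rapapuz, harmuv → raharmuv, bonhuf → rabonhuf) add the prefix ra-.
The other patterns: stems whose last vowel is 'i' add -im; stems whose last vowel is 'a' or 'e' delete the last vowel and add -eka.
So faguv → rafaguv.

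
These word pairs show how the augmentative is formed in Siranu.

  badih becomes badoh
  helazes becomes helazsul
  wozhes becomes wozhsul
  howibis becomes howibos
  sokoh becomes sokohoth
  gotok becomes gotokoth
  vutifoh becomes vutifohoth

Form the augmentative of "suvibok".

sokoh and badih both end in -h yet inflect differently (sokohoth, badoh), so the final letter is not what conditions the rule; the last vowel is.
"suvibok" has last vowel 'o'. The stems whose last vowel is 'o' (gotok → gotokoth, sokoh → sokohoth, vutifoh → vutifohoth) add -oth.
So suvibok → suvibokoth.

suvibokoth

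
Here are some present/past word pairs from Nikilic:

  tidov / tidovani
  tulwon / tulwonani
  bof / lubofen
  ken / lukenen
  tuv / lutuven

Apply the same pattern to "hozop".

"hozop" has 2 vowels. The stems with 2 vowels (tidov → tidovani, tulwon → tulwonani) add -ani.
The other pattern: stems with 1 vowel add lu- … -en around the stem.
So hozop → hozopani.

hozopani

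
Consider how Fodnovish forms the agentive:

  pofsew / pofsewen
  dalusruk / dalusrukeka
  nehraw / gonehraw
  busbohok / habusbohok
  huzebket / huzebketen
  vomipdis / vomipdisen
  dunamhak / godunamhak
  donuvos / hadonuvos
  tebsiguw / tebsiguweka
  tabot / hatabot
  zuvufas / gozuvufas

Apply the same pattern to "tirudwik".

vomipdis and donuvos both end in -s yet inflect differently (vomipdisen, hadonuvos), so the final letter is not what conditions the rule; the last vowel is.
"tirudwik" has last vowel 'i'. The one such stem in the data (vomipdis → vomipdisen) adds -en, so the same rule applies.
The other patterns: stems whose last vowel is 'o' add the prefix ha-; stems whose last vowel is 'a' add the prefix go-; stems whose last vowel is 'u' add -eka.
So tirudwik → tirudwiken.

tirudwiken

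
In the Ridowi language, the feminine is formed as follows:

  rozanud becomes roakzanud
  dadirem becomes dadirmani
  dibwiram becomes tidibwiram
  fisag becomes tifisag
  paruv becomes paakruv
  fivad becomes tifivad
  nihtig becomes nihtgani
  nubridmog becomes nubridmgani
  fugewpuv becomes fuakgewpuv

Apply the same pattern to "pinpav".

tipinpav

"pinpav" has last vowel 'a'. The stems whose last vowel is 'a' (fivad → tifivad, fisag → tifisag, dibwiram → tidibwiram) add the prefix ti-.
The other patterns: stems whose last vowel is 'u' insert -ak- after the first vowel; stems whose last vowel is 'e', 'i' or 'o' delete the last vowel and add -ani.
So pinpav → tipinpav.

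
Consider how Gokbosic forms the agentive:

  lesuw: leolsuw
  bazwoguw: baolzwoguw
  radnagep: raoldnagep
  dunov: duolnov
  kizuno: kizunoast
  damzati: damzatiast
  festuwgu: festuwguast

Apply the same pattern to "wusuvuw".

wuolsuvuw

"wusuvuw" ends in a consonant. The stems ending in a consonant (lesuw → leolsuw, bazwoguw → baolzwoguw, radnagep → raoldnagep) insert -ol- after the first vowel.
So wusuvuw → wuolsuvuw.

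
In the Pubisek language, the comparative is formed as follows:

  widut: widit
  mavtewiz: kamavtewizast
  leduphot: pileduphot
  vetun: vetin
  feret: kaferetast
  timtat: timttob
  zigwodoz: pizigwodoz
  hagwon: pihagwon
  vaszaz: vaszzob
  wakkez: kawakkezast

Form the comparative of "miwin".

kamiwinast

zigwodoz and vaszaz both end in -z yet inflect differently (pizigwodoz, vaszzob), so the final letter is not what conditions the rule; the last vowel is.
"miwin" has last vowel 'i'. The one such stem in the data (mavtewiz → kamavtewizast) adds ka- … -ast around the stem, so the same rule applies.
The other patterns: stems whose last vowel is 'o' add the prefix pi-; stems whose last vowel is 'a' delete the last vowel and add -ob; stems whose last vowel is 'u' change the last vowel to 'i'.
So miwin → kamiwinast.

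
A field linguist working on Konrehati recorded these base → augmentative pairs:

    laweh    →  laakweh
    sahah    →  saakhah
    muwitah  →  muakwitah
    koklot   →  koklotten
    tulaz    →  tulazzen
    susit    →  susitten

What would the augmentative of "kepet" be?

muwitah and tulaz both have last vowel 'a' yet inflect differently (muakwitah, tulazzen), so the last vowel is not what conditions the rule; the final letter is.
"kepet" ends in -t. The stems ending in -t (susit → susitten, koklot → koklotten) double the final consonant and add -en.
The other pattern: stems ending in -h insert -ak- after the first vowel.
So kepet → kepetten.

kepetten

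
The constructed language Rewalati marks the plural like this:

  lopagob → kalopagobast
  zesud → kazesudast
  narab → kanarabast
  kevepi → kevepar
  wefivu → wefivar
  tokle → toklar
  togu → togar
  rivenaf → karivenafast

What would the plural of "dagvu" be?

"dagvu" ends in a vowel. The stems ending in a vowel (tokle → toklar, kevepi → kevepar, wefivu → wefivar) drop the final letter and add -ar.
The other pattern: stems ending in a consonant add ka- … -ast around the stem.
So dagvu → dagvar.

dagvar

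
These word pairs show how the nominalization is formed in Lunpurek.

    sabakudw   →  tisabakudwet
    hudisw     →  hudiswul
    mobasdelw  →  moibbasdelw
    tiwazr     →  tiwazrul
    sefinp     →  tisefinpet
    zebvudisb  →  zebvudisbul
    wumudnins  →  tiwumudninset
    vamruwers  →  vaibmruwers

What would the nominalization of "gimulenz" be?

sabakudw and hudisw both end in -w yet inflect differently (tisabakudwet, hudiswul), so the final letter is not what conditions the rule; the second-to-last letter is.
"gimulenz" has second-to-last letter 'n'. The stems whose second-to-last letter is 'n' (wumudnins → tiwumudninset, sefinp → tisefinpet) add ti- … -et around the stem.
The other patterns: stems whose second-to-last letter is 's' or 'z' add -ul; stems whose second-to-last letter is 'l' or 'r' insert -ib- after the first vowel.
So gimulenz → tigimulenzet.

tigimulenzet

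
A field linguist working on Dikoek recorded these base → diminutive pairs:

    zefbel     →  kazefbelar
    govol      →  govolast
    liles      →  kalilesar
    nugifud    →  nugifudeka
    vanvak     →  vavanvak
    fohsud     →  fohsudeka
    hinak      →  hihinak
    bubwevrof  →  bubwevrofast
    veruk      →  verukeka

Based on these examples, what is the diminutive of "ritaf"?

riritaf

veruk and hinak both end in -k yet inflect differently (verukeka, hihinak), so the final letter is not what conditions the rule; the last vowel is.
"ritaf" has last vowel 'a'. The stems whose last vowel is 'a' (hinak → hihinak, vanvak → vavanvak) repeat the first consonant+vowel as a prefix.
The other patterns: stems whose last vowel is 'o' add -ast; stems whose last vowel is 'u' add -eka; stems whose last vowel is 'e' add ka- … -ar around the stem.
So ritaf → riritaf.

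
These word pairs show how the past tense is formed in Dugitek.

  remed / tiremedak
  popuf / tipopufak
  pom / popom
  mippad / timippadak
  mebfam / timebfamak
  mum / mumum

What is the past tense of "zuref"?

tizurefak

mebfam and mum both end in -m yet inflect differently (timebfamak, mumum), so the final letter is not what conditions the rule; the number of vowels is.
"zuref" has 2 vowels. The stems with 2 vowels (popuf → tipopufak, remed → tiremedak, mebfam → timebfamak) add ti- … -ak around the stem.
So zuref → tizurefak.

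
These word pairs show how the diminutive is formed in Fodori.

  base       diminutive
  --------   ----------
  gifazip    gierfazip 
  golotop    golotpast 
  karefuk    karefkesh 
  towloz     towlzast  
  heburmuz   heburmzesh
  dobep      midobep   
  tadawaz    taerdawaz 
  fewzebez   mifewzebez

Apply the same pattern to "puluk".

pulkesh

fewzebez and heburmuz both end in -z yet inflect differently (mifewzebez, heburmzesh), so the final letter is not what conditions the rule; the last vowel is.
"puluk" has last vowel 'u'. The stems whose last vowel is 'u' (karefuk → karefkesh, heburmuz → heburmzesh) delete the last vowel and add -esh.
So puluk → pulkesh.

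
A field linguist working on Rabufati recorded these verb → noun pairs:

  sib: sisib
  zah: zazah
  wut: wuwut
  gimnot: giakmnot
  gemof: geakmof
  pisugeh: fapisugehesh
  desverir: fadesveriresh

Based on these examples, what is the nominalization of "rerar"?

reakrar

wut and gimnot both end in -t yet inflect differently (wuwut, giakmnot), so the final letter is not what conditions the rule; the number of vowels is.
"rerar" has 2 vowels. The stems with 2 vowels (gimnot → giakmnot, gemof → geakmof) insert -ak- after the first vowel.
The other patterns: stems with 1 vowel repeat the first consonant+vowel as a prefix; stems with 3 vowels add fa- … -esh around the stem.
So rerar → reakrar.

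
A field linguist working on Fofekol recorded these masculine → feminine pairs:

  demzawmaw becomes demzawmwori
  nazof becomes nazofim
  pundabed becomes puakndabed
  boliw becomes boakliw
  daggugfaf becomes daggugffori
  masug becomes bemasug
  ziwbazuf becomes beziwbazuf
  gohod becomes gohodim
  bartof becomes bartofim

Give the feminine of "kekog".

ziwbazuf and daggugfaf both end in -f yet inflect differently (beziwbazuf, daggugffori), so the final letter is not what conditions the rule; the last vowel is.
"kekog" has last vowel 'o'. The stems whose last vowel is 'o' (gohod → gohodim, nazof → nazofim, bartof → bartofim) add -im.
The other patterns: stems whose last vowel is 'u' add the prefix be-; stems whose last vowel is 'a' delete the last vowel and add -ori; stems whose last vowel is 'e' or 'i' insert -ak- after the first vowel.
So kekog → kekogim.

kekogim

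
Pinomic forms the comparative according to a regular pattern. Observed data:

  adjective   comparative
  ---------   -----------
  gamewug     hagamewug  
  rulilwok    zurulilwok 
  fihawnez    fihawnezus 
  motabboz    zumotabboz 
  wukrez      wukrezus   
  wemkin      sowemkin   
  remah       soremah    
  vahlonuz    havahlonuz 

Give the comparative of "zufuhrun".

hazufuhrun

fihawnez and vahlonuz both end in -z yet inflect differently (fihawnezus, havahlonuz), so the final letter is not what conditions the rule; the last vowel is.
"zufuhrun" has last vowel 'u'. The stems whose last vowel is 'u' (gamewug → hagamewug, vahlonuz → havahlonuz) add the prefix ha-.
So zufuhrun → hazufuhrun.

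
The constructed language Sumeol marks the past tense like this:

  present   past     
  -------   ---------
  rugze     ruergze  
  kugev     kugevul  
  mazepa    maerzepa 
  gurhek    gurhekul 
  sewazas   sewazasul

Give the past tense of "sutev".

sutevul

sewazas and mazepa both have last vowel 'a' yet inflect differently (sewazasul, maerzepa), so the last vowel is not what conditions the rule; whether the stem ends in a vowel or a consonant is.
"sutev" ends in a consonant. The stems ending in a consonant (gurhek → gurhekul, sewazas → sewazasul, kugev → kugevul) add -ul.
The other pattern: stems ending in a vowel insert -er- after the first vowel.
So sutev → sutevul.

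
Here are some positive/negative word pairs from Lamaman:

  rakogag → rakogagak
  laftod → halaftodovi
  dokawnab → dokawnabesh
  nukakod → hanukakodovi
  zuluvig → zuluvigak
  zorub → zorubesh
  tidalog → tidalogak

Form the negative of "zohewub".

nukakod and tidalog both have last vowel 'o' yet inflect differently (hanukakodovi, tidalogak), so the last vowel is not what conditions the rule; the final letter is.
"zohewub" ends in -b. The stems ending in -b (dokawnab → dokawnabesh, zorub → zorubesh) add -esh.
The other patterns: stems ending in -d add ha- … -ovi around the stem; stems ending in -g add -ak.
So zohewub → zohewubesh.

zohewubesh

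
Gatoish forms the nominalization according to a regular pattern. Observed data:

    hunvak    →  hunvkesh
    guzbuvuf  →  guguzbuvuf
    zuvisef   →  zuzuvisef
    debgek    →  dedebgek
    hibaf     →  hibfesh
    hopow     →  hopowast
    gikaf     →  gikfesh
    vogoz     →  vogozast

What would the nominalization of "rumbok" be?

gikaf and guzbuvuf both end in -f yet inflect differently (gikfesh, guguzbuvuf), so the final letter is not what conditions the rule; the last vowel is.
"rumbok" has last vowel 'o'. The stems whose last vowel is 'o' (vogoz → vogozast, hopow → hopowast) add -ast.
So rumbok → rumbokast.

rumbokast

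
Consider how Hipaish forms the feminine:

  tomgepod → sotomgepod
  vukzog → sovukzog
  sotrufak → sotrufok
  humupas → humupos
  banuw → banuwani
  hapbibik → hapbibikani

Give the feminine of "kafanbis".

sotrufak and hapbibik both end in -k yet inflect differently (sotrufok, hapbibikani), so the final letter is not what conditions the rule; the last vowel is.
"kafanbis" has last vowel 'i'. The one such stem in the data (hapbibik → hapbibikani) adds -ani, so the same rule applies.
So kafanbis → kafanbisani.

kafanbisani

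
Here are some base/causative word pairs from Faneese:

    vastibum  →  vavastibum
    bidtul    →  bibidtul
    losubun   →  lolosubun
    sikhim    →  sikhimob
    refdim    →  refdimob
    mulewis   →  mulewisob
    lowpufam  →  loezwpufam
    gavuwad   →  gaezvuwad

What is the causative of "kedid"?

kedidob

vastibum and sikhim both end in -m yet inflect differently (vavastibum, sikhimob), so the final letter is not what conditions the rule; the last vowel is.
"kedid" has last vowel 'i'. The stems whose last vowel is 'i' (sikhim → sikhimob, refdim → refdimob, mulewis → mulewisob) add -ob.
So kedid → kedidob.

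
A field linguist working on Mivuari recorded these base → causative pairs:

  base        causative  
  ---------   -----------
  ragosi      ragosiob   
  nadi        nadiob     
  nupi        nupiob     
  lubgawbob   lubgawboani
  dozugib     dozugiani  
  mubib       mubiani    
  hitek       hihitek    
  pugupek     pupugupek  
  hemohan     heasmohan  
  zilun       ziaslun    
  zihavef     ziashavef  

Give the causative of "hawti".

ragosi and dozugib both have last vowel 'i' yet inflect differently (ragosiob, dozugiani), so the last vowel is not what conditions the rule; the final letter is.
"hawti" ends in -i. The stems ending in -i (ragosi → ragosiob, nadi → nadiob, nupi → nupiob) add -ob.
So hawti → hawtiob.

hawtiob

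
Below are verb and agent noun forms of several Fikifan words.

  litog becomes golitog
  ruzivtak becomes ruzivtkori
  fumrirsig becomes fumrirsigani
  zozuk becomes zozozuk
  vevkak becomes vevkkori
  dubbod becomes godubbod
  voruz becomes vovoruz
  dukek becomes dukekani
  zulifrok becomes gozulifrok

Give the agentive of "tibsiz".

tibsizani

dukek and zozuk both end in -k yet inflect differently (dukekani, zozozuk), so the final letter is not what conditions the rule; the last vowel is.
"tibsiz" has last vowel 'i'. The one such stem in the data (fumrirsig → fumrirsigani) adds -ani, so the same rule applies.
The other patterns: stems whose last vowel is 'u' repeat the first consonant+vowel as a prefix; stems whose last vowel is 'a' delete the last vowel and add -ori; stems whose last vowel is 'o' add the prefix go-.
So tibsiz → tibsizani.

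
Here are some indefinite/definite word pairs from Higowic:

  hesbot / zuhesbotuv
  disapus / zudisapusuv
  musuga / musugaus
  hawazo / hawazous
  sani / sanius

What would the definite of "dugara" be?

hesbot and hawazo both have last vowel 'o' yet inflect differently (zuhesbotuv, hawazous), so the last vowel is not what conditions the rule; whether the stem ends in a vowel or a consonant is.
"dugara" ends in a vowel. The stems ending in a vowel (musuga → musugaus, hawazo → hawazous, sani → sanius) add -us.
The other pattern: stems ending in a consonant add zu- … -uv around the stem.
So dugara → dugaraus.

dugaraus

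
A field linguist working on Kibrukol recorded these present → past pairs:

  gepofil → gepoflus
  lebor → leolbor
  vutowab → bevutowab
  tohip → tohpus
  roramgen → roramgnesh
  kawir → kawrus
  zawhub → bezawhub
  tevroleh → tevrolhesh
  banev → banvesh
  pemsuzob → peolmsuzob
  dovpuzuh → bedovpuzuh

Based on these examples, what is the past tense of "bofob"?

boolfob

kawir and lebor both end in -r yet inflect differently (kawrus, leolbor), so the final letter is not what conditions the rule; the last vowel is.
"bofob" has last vowel 'o'. The stems whose last vowel is 'o' (lebor → leolbor, pemsuzob → peolmsuzob) insert -ol- after the first vowel.
The other patterns: stems whose last vowel is 'i' delete the last vowel and add -us; stems whose last vowel is 'a' or 'u' add the prefix be-; stems whose last vowel is 'e' delete the last vowel and add -esh.
So bofob → boolfob.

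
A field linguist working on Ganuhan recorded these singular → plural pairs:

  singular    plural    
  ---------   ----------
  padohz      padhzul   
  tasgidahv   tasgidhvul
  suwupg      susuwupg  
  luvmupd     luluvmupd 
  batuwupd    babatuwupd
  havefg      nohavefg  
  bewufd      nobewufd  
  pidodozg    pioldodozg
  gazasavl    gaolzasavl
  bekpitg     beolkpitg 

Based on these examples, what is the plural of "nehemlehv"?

suwupg and havefg both end in -g yet inflect differently (susuwupg, nohavefg), so the final letter is not what conditions the rule; the second-to-last letter is.
"nehemlehv" has second-to-last letter 'h'. The stems whose second-to-last letter is 'h' (padohz → padhzul, tasgidahv → tasgidhvul) delete the last vowel and add -ul.
The other patterns: stems whose second-to-last letter is 'p' repeat the first consonant+vowel as a prefix; stems whose second-to-last letter is 'f' add the prefix no-; stems whose second-to-last letter is 't', 'v' or 'z' insert -ol- after the first vowel.
So nehemlehv → nehemlhvul.

nehemlhvul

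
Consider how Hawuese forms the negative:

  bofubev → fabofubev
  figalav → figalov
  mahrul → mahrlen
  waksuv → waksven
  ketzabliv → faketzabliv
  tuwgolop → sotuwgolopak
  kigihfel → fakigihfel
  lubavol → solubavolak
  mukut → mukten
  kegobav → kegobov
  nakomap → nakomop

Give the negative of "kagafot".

bofubev and figalav both end in -v yet inflect differently (fabofubev, figalov), so the final letter is not what conditions the rule; the last vowel is.
"kagafot" has last vowel 'o'. The stems whose last vowel is 'o' (tuwgolop → sotuwgolopak, lubavol → solubavolak) add so- … -ak around the stem.
The other patterns: stems whose last vowel is 'e' or 'i' add the prefix fa-; stems whose last vowel is 'a' change the last vowel to 'o'; stems whose last vowel is 'u' delete the last vowel and add -en.
So kagafot → sokagafotak.

sokagafotak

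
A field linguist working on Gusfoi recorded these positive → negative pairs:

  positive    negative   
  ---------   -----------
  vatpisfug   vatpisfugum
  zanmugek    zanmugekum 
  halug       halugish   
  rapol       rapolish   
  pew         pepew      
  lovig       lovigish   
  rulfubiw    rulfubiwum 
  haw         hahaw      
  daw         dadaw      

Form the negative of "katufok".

daw and rulfubiw both end in -w yet inflect differently (dadaw, rulfubiwum), so the final letter is not what conditions the rule; the number of vowels is.
"katufok" has 3 vowels. The stems with 3 vowels (rulfubiw → rulfubiwum, vatpisfug → vatpisfugum, zanmugek → zanmugekum) add -um.
The other patterns: stems with 1 vowel repeat the first consonant+vowel as a prefix; stems with 2 vowels add -ish.
So katufok → katufokum.

katufokum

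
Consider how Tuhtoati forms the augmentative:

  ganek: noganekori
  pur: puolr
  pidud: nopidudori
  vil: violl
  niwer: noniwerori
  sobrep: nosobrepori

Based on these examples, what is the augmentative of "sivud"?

nosivudori

niwer and pur both end in -r yet inflect differently (noniwerori, puolr), so the final letter is not what conditions the rule; the number of vowels is.
"sivud" has 2 vowels. The stems with 2 vowels (ganek → noganekori, niwer → noniwerori, sobrep → nosobrepori) add no- … -ori around the stem.
The other pattern: stems with 1 vowel insert -ol- after the first vowel.
So sivud → nosivudori.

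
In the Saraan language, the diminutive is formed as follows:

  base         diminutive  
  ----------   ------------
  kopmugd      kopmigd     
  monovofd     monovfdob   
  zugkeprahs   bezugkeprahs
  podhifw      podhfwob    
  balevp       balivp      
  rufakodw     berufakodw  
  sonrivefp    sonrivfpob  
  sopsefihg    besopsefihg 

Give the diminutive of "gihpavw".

"gihpavw" has second-to-last letter 'v'. The one such stem in the data (balevp → balivp) changes the last vowel to 'i' (as does kopmugd), so the same rule applies.
The other patterns: stems whose second-to-last letter is 'f' delete the last vowel and add -ob; stems whose second-to-last letter is 'd' or 'h' add the prefix be-.
So gihpavw → gihpivw.

gihpivw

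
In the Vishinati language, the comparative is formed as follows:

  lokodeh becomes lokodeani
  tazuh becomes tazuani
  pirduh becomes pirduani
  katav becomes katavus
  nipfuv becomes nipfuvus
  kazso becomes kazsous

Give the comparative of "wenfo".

wenfous

tazuh and nipfuv both have last vowel 'u' yet inflect differently (tazuani, nipfuvus), so the last vowel is not what conditions the rule; the final letter is.
"wenfo" ends in -o. The one such stem in the data (kazso → kazsous) adds -us, so the same rule applies.
So wenfo → wenfous.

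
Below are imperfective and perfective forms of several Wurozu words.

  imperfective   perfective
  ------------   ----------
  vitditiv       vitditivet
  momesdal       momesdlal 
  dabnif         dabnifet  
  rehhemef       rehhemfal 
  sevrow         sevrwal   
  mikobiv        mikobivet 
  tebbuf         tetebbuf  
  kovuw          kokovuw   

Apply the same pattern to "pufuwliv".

pufuwlivet

dabnif and tebbuf both end in -f yet inflect differently (dabnifet, tetebbuf), so the final letter is not what conditions the rule; the last vowel is.
"pufuwliv" has last vowel 'i'. The stems whose last vowel is 'i' (mikobiv → mikobivet, dabnif → dabnifet, vitditiv → vitditivet) add -et.
So pufuwliv → pufuwlivet.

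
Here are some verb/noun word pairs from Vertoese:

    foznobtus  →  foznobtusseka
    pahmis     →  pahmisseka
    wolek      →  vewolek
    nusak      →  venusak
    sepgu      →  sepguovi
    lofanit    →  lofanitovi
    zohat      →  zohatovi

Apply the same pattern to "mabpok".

vemabpok

foznobtus and sepgu both have last vowel 'u' yet inflect differently (foznobtusseka, sepguovi), so the last vowel is not what conditions the rule; the final letter is.
"mabpok" ends in -k. The stems ending in -k (wolek → vewolek, nusak → venusak) add the prefix ve-.
The other patterns: stems ending in -s double the final consonant and add -eka; stems ending in -t or -u add -ovi.
So mabpok → vemabpok.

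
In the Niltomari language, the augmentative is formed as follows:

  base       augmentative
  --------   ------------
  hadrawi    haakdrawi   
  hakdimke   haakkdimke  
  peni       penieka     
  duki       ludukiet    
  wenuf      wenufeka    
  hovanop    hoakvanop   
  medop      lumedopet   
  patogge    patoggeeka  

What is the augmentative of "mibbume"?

lumibbumeet

patogge and hakdimke both end in -e yet inflect differently (patoggeeka, haakkdimke), so the final letter is not what conditions the rule; the first letter is.
"mibbume" begins with m-. The one such stem in the data (medop → lumedopet) adds lu- … -et around the stem, so the same rule applies.
So mibbume → lumibbumeet.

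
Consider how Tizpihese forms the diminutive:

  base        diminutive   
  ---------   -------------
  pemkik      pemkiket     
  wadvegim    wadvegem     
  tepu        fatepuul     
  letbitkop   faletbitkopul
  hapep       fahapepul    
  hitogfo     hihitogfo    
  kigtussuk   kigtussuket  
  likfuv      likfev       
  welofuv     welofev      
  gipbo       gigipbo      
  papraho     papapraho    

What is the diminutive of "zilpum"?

kigtussuk and tepu both have last vowel 'u' yet inflect differently (kigtussuket, fatepuul), so the last vowel is not what conditions the rule; the final letter is.
"zilpum" ends in -m. The one such stem in the data (wadvegim → wadvegem) changes the last vowel to 'e' (as do likfuv, welofuv), so the same rule applies.
So zilpum → zilpem.

zilpem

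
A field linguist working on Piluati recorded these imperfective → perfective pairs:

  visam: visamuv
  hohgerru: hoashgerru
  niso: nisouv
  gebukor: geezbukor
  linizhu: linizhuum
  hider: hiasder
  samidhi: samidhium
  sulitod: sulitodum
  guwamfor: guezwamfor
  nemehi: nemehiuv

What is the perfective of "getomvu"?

hider and gebukor both end in -r yet inflect differently (hiasder, geezbukor), so the final letter is not what conditions the rule; the first letter is.
"getomvu" begins with g-. The stems beginning with g- (gebukor → geezbukor, guwamfor → guezwamfor) insert -ez- after the first vowel.
The other patterns: stems beginning with h- insert -as- after the first vowel; stems beginning with n- or v- add -uv; stems beginning with l- or s- add -um.
So getomvu → geeztomvu.

geeztomvu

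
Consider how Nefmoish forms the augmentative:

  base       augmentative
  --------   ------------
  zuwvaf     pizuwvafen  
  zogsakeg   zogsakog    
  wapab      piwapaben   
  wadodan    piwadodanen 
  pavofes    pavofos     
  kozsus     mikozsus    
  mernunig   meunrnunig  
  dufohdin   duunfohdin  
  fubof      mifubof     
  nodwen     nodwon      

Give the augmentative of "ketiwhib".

keuntiwhib

kozsus and pavofes both end in -s yet inflect differently (mikozsus, pavofos), so the final letter is not what conditions the rule; the last vowel is.
"ketiwhib" has last vowel 'i'. The stems whose last vowel is 'i' (mernunig → meunrnunig, dufohdin → duunfohdin) insert -un- after the first vowel.
So ketiwhib → keuntiwhib.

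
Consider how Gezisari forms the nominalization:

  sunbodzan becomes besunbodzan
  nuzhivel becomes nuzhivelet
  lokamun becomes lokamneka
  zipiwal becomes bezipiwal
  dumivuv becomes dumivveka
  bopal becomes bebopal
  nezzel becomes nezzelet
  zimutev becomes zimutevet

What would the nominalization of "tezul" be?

tezleka

lokamun and sunbodzan both end in -n yet inflect differently (lokamneka, besunbodzan), so the final letter is not what conditions the rule; the last vowel is.
"tezul" has last vowel 'u'. The stems whose last vowel is 'u' (dumivuv → dumivveka, lokamun → lokamneka) delete the last vowel and add -eka.
The other patterns: stems whose last vowel is 'a' add the prefix be-; stems whose last vowel is 'e' add -et.
So tezul → tezleka.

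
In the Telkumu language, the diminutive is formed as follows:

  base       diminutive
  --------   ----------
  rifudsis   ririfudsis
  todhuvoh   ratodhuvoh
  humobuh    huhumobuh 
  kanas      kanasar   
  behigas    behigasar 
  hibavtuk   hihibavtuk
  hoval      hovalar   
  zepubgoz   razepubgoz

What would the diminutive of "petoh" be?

rapetoh

"petoh" has last vowel 'o'. The stems whose last vowel is 'o' (todhuvoh → ratodhuvoh, zepubgoz → razepubgoz) add the prefix ra-.
So petoh → rapetoh.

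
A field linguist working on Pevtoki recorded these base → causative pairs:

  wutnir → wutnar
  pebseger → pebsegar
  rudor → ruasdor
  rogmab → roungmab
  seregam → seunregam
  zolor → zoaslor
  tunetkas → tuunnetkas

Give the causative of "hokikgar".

zolor and pebseger both end in -r yet inflect differently (zoaslor, pebsegar), so the final letter is not what conditions the rule; the last vowel is.
"hokikgar" has last vowel 'a'. The stems whose last vowel is 'a' (tunetkas → tuunnetkas, rogmab → roungmab, seregam → seunregam) insert -un- after the first vowel.
So hokikgar → hounkikgar.

hounkikgar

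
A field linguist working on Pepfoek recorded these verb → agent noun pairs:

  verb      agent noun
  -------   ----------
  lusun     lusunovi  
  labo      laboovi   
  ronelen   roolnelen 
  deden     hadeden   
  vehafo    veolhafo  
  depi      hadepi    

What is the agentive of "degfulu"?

hadegfulu

deden and lusun both end in -n yet inflect differently (hadeden, lusunovi), so the final letter is not what conditions the rule; the first letter is.
"degfulu" begins with d-. The stems beginning with d- (depi → hadepi, deden → hadeden) add the prefix ha-.
The other patterns: stems beginning with l- add -ovi; stems beginning with r- or v- insert -ol- after the first vowel.
So degfulu → hadegfulu.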